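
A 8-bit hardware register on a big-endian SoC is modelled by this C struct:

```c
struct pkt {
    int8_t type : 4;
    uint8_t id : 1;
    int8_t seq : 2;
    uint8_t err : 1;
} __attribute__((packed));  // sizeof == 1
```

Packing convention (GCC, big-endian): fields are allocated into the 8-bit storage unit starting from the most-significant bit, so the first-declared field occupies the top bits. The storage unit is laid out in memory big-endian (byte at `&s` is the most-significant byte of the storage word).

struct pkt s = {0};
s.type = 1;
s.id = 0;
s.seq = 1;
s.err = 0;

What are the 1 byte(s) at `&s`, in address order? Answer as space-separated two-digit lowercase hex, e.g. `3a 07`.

type:4 = 1 → 0x1 << 4 → word 0x10
id:1 = 0 → 0x0 << 3 → word 0x10
seq:2 = 1 → 0x1 << 1 → word 0x12
err:1 = 0 → 0x0 << 0 → word 0x12
word = 0x12 → big-endian bytes:
  [0]=0x12

12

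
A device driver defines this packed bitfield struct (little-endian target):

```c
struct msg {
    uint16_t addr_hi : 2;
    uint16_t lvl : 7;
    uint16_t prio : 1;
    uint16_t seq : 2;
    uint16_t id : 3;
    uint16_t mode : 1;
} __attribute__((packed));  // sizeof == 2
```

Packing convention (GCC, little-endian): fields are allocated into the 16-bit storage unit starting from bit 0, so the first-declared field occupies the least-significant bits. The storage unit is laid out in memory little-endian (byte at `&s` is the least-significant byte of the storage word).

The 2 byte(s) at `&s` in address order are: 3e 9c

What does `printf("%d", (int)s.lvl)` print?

15

[0]=0x3e [1]=0x9c (little-endian) → word 0x9c3e
addr_hi:2 @ bit 0 → (0x9c3e>>0)&0x3 = 0x2
lvl:7 @ bit 2 → (0x9c3e>>2)&0x7f = 0xf  ←
prio:1 @ bit 9 → (0x9c3e>>9)&0x1 = 0x0
seq:2 @ bit 10 → (0x9c3e>>10)&0x3 = 0x3
id:3 @ bit 12 → (0x9c3e>>12)&0x7 = 0x1
mode:1 @ bit 15 → (0x9c3e>>15)&0x1 = 0x1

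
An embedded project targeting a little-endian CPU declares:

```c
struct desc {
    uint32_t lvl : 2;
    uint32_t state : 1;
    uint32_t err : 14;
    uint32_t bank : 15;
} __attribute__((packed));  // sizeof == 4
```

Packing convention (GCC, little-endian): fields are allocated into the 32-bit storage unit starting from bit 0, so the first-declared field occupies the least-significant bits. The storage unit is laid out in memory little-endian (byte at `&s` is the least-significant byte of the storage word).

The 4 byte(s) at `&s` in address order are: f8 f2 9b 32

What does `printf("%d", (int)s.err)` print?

15967

[0]=0xf8 [1]=0xf2 [2]=0x9b [3]=0x32 (little-endian) → word 0x329bf2f8
lvl [0+:2] = (word>>0) & 0x3 = 0
state [2+:1] = (word>>2) & 0x1 = 0
err [3+:14] = (word>>3) & 0x3fff = 15967  ←
bank [17+:15] = (word>>17) & 0x7fff = 6477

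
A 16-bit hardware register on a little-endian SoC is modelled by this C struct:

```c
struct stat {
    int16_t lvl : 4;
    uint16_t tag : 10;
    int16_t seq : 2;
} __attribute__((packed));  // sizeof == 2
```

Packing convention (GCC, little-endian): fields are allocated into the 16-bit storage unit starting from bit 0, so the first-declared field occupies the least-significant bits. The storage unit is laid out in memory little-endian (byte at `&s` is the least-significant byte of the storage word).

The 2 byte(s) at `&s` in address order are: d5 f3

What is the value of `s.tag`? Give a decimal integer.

829

[0]=0xd5 [1]=0xf3 (little-endian) → word 0xf3d5
lvl:4 @ bit 0 → (0xf3d5>>0)&0xf = 0x5
tag:10 @ bit 4 → (0xf3d5>>4)&0x3ff = 0x33d  ←
seq:2 @ bit 14 → (0xf3d5>>14)&0x3 = 0x3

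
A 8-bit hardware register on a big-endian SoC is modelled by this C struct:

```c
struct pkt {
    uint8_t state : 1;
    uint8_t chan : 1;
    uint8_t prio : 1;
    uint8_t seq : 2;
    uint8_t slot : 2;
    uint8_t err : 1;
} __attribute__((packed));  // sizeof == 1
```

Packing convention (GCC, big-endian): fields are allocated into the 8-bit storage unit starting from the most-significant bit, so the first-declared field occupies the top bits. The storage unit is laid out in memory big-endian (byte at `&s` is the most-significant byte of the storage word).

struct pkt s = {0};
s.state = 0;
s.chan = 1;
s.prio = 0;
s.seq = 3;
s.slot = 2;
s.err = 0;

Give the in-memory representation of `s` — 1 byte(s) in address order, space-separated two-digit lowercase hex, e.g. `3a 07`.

state (1b) val=0 bits=0x0 at bit 7: 0x00
chan (1b) val=1 bits=0x1 at bit 6: 0x40
prio (1b) val=0 bits=0x0 at bit 5: 0x40
seq (2b) val=3 bits=0x3 at bit 3: 0x58
slot (2b) val=2 bits=0x2 at bit 1: 0x5c
err (1b) val=0 bits=0x0 at bit 0: 0x5c
word = 0x5c → big-endian bytes:
  [0]=0x5c

5c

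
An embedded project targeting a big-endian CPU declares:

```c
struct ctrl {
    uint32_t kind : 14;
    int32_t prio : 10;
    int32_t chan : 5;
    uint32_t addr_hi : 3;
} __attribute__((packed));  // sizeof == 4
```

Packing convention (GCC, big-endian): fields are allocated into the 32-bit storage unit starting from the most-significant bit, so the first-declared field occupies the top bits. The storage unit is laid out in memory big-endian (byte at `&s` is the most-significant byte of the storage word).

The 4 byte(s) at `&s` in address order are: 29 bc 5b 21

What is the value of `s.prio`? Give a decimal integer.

[0]=0x29 [1]=0xbc [2]=0x5b [3]=0x21 (big-endian) → word 0x29bc5b21
kind:14 @ bit 18 → (0x29bc5b21>>18)&0x3fff = 0xa6f
prio:10 @ bit 8 → (0x29bc5b21>>8)&0x3ff = 0x5b  ←
chan:5 @ bit 3 → (0x29bc5b21>>3)&0x1f = 0x4
addr_hi:3 @ bit 0 → (0x29bc5b21>>0)&0x7 = 0x1
prio signed 10b, MSB=0: value = 91

91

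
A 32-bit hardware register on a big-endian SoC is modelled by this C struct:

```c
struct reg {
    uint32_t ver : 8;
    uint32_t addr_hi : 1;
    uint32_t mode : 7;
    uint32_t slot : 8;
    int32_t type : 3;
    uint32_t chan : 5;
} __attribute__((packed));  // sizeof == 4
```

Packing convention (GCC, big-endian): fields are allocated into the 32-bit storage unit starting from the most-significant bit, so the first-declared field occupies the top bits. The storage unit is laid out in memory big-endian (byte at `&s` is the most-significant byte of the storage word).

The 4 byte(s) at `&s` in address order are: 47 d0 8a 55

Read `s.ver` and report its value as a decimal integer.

[0]=0x47 [1]=0xd0 [2]=0x8a [3]=0x55 (big-endian) → word 0x47d08a55
ver [24+:8] = (word>>24) & 0xff = 71  ←
addr_hi [23+:1] = (word>>23) & 0x1 = 1
mode [16+:7] = (word>>16) & 0x7f = 80
slot [8+:8] = (word>>8) & 0xff = 138
type [5+:3] = (word>>5) & 0x7 = 2
chan [0+:5] = (word>>0) & 0x1f = 21

71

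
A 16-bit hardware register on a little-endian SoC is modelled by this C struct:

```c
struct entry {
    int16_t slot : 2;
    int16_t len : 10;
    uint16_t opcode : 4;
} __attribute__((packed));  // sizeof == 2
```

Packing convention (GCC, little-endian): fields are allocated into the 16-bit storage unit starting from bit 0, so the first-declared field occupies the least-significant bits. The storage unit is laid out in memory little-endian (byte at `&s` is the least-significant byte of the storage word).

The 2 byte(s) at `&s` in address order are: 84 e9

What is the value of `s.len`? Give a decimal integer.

-415

[0]=0x84 [1]=0xe9 (little-endian) → word 0xe984
slot:2 @ bit 0 → (0xe984>>0)&0x3 = 0x0
len:10 @ bit 2 → (0xe984>>2)&0x3ff = 0x261  ←
opcode:4 @ bit 12 → (0xe984>>12)&0xf = 0xe
len signed 10b, MSB=1: 609 - 1024 = -415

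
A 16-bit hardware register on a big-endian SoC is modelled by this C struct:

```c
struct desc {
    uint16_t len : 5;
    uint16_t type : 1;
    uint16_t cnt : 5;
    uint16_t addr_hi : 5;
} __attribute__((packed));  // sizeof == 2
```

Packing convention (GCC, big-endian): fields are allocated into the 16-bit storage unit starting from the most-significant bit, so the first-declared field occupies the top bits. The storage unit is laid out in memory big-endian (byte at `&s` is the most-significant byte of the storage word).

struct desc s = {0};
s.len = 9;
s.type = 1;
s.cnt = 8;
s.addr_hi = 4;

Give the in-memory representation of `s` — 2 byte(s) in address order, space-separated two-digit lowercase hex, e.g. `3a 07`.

4d 04

len (5b) val=9 bits=0x9 at bit 11: 0x4800
type (1b) val=1 bits=0x1 at bit 10: 0x4c00
cnt (5b) val=8 bits=0x8 at bit 5: 0x4d00
addr_hi (5b) val=4 bits=0x4 at bit 0: 0x4d04
word = 0x4d04 → big-endian bytes:
  [0]=0x4d  [1]=0x04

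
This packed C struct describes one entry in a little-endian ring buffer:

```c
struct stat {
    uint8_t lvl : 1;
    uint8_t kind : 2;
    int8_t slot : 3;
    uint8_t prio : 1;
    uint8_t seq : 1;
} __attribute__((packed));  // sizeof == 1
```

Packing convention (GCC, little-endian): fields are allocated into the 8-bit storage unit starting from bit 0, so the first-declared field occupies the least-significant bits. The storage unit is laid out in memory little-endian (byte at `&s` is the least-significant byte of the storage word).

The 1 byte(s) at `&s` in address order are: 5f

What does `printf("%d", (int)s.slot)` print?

[0]=0x5f (little-endian) → word 0x5f
lvl:1 @ bit 0 → (0x5f>>0)&0x1 = 0x1
kind:2 @ bit 1 → (0x5f>>1)&0x3 = 0x3
slot:3 @ bit 3 → (0x5f>>3)&0x7 = 0x3  ←
prio:1 @ bit 6 → (0x5f>>6)&0x1 = 0x1
seq:1 @ bit 7 → (0x5f>>7)&0x1 = 0x0
slot signed 3b, MSB=0: value = 3

3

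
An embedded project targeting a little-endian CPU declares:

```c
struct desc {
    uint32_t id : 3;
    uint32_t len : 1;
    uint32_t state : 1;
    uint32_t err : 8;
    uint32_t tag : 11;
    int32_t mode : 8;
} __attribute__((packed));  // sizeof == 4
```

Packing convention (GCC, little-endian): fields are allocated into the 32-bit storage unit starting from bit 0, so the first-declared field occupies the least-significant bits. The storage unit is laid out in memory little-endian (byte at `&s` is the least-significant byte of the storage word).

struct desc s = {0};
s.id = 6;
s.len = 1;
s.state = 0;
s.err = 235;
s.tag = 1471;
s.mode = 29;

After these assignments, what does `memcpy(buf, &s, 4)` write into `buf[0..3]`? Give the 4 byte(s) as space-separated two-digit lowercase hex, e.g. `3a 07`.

id:3 = 6 → 0x6 << 0 → word 0x00000006
len:1 = 1 → 0x1 << 3 → word 0x0000000e
state:1 = 0 → 0x0 << 4 → word 0x0000000e
err:8 = 235 → 0xeb << 5 → word 0x00001d6e
tag:11 = 1471 → 0x5bf << 13 → word 0x00b7fd6e
mode:8 = 29 → 0x1d << 24 → word 0x1db7fd6e
word = 0x1db7fd6e → little-endian bytes:
  [0]=0x6e  [1]=0xfd  [2]=0xb7  [3]=0x1d

6e fd b7 1d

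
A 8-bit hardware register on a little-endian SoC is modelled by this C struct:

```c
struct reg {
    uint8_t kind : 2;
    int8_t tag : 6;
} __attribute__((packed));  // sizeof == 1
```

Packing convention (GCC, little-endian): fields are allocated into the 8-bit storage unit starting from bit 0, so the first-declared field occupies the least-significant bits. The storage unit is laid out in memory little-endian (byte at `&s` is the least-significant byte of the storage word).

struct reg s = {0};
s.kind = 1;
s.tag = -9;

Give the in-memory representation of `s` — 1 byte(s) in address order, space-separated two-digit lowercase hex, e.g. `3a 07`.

[0+:2] kind=1 & 0x3 = 0x1; word=0x01
[2+:6] tag=-9 & 0x3f = 0x37; word=0xdd
word = 0xdd → little-endian bytes:
  [0]=0xdd

dd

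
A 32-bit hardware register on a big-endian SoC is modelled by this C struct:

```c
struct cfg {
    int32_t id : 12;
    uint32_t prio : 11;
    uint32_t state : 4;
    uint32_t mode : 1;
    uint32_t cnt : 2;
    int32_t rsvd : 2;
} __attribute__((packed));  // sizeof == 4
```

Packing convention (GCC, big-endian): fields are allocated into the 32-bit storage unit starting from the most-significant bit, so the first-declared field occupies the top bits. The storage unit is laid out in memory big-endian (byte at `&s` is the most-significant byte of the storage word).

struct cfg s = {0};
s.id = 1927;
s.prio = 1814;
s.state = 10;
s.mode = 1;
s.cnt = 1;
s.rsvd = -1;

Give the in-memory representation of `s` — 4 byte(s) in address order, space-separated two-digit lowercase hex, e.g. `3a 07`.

[20+:12] id=1927 & 0xfff = 0x787; word=0x78700000
[9+:11] prio=1814 & 0x7ff = 0x716; word=0x787e2c00
[5+:4] state=10 & 0xf = 0xa; word=0x787e2d40
[4+:1] mode=1 & 0x1 = 0x1; word=0x787e2d50
[2+:2] cnt=1 & 0x3 = 0x1; word=0x787e2d54
[0+:2] rsvd=-1 & 0x3 = 0x3; word=0x787e2d57
word = 0x787e2d57 → big-endian bytes:
  [0]=0x78  [1]=0x7e  [2]=0x2d  [3]=0x57

78 7e 2d 57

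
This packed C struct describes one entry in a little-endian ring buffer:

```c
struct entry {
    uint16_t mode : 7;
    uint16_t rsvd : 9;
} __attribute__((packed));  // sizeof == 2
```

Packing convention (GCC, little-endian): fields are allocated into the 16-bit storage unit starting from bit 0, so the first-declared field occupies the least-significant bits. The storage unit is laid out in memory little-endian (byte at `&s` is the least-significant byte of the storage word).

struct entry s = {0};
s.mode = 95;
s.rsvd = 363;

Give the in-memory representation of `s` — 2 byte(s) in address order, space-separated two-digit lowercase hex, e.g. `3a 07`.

mode (7b) val=95 bits=0x5f at bit 0: 0x005f
rsvd (9b) val=363 bits=0x16b at bit 7: 0xb5df
word = 0xb5df → little-endian bytes:
  [0]=0xdf  [1]=0xb5

df b5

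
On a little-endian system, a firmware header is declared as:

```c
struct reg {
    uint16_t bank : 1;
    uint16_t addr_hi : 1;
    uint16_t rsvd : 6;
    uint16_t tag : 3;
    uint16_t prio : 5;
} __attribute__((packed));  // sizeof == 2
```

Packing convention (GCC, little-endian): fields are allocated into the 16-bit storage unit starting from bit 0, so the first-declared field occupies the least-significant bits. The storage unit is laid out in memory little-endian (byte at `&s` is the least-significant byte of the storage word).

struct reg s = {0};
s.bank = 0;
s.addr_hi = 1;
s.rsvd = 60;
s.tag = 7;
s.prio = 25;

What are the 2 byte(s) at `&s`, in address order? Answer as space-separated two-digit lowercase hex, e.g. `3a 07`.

f2 cf

[0+:1] bank=0 & 0x1 = 0x0; word=0x0000
[1+:1] addr_hi=1 & 0x1 = 0x1; word=0x0002
[2+:6] rsvd=60 & 0x3f = 0x3c; word=0x00f2
[8+:3] tag=7 & 0x7 = 0x7; word=0x07f2
[11+:5] prio=25 & 0x1f = 0x19; word=0xcff2
word = 0xcff2 → little-endian bytes:
  [0]=0xf2  [1]=0xcf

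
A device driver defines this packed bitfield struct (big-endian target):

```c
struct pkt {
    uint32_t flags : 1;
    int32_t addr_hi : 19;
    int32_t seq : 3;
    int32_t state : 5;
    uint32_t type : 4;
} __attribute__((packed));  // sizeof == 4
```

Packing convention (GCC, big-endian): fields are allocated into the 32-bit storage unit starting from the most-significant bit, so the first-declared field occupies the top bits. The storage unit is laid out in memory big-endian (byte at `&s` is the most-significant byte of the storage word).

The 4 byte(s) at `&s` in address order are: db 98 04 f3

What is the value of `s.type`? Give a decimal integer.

[0]=0xdb [1]=0x98 [2]=0x04 [3]=0xf3 (big-endian) → word 0xdb9804f3
flags [31+:1] = (word>>31) & 0x1 = 1
addr_hi [12+:19] = (word>>12) & 0x7ffff = 375168
seq [9+:3] = (word>>9) & 0x7 = 2
state [4+:5] = (word>>4) & 0x1f = 15
type [0+:4] = (word>>0) & 0xf = 3  ←

3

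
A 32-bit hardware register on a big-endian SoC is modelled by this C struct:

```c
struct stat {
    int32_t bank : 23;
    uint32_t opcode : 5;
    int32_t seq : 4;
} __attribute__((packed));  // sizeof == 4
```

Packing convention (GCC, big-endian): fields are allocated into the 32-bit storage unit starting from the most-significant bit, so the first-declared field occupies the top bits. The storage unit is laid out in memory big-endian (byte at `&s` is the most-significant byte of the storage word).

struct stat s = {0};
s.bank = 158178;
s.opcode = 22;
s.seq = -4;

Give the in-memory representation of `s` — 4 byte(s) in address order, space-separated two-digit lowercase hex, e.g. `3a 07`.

04 d3 c5 6c

[9+:23] bank=158178 & 0x7fffff = 0x269e2; word=0x04d3c400
[4+:5] opcode=22 & 0x1f = 0x16; word=0x04d3c560
[0+:4] seq=-4 & 0xf = 0xc; word=0x04d3c56c
word = 0x04d3c56c → big-endian bytes:
  [0]=0x04  [1]=0xd3  [2]=0xc5  [3]=0x6c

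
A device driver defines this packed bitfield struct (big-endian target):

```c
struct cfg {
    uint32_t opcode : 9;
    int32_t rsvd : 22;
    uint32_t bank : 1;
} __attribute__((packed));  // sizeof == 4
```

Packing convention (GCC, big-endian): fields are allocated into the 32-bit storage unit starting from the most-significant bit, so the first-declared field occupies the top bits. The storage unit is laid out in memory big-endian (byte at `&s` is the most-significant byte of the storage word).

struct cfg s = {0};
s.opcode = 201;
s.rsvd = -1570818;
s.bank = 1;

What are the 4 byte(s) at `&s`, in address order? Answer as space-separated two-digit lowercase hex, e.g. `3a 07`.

64 d0 0f fd

[23+:9] opcode=201 & 0x1ff = 0xc9; word=0x64800000
[1+:22] rsvd=-1570818 & 0x3fffff = 0x2807fe; word=0x64d00ffc
[0+:1] bank=1 & 0x1 = 0x1; word=0x64d00ffd
word = 0x64d00ffd → big-endian bytes:
  [0]=0x64  [1]=0xd0  [2]=0x0f  [3]=0xfd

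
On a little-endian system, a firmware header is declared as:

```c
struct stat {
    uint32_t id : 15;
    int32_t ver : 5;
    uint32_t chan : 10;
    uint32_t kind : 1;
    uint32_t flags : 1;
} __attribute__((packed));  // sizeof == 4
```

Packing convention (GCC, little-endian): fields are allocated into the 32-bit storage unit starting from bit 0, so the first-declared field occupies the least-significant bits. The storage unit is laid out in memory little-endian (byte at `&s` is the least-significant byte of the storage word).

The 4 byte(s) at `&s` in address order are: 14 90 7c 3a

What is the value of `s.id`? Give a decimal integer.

[0]=0x14 [1]=0x90 [2]=0x7c [3]=0x3a (little-endian) → word 0x3a7c9014
id:15 @ bit 0 → (0x3a7c9014>>0)&0x7fff = 0x1014  ←
ver:5 @ bit 15 → (0x3a7c9014>>15)&0x1f = 0x19
chan:10 @ bit 20 → (0x3a7c9014>>20)&0x3ff = 0x3a7
kind:1 @ bit 30 → (0x3a7c9014>>30)&0x1 = 0x0
flags:1 @ bit 31 → (0x3a7c9014>>31)&0x1 = 0x0

4116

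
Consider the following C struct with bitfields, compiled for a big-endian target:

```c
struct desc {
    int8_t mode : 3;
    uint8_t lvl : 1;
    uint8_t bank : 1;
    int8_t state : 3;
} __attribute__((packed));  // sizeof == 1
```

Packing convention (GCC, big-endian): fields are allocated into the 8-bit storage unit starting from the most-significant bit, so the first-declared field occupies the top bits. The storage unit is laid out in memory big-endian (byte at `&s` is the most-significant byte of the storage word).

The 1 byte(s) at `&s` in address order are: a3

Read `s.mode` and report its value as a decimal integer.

-3

[0]=0xa3 (big-endian) → word 0xa3
mode [5+:3] = (word>>5) & 0x7 = 5  ←
lvl [4+:1] = (word>>4) & 0x1 = 0
bank [3+:1] = (word>>3) & 0x1 = 0
state [0+:3] = (word>>0) & 0x7 = 3
mode signed 3b, MSB=1: 5 - 8 = -3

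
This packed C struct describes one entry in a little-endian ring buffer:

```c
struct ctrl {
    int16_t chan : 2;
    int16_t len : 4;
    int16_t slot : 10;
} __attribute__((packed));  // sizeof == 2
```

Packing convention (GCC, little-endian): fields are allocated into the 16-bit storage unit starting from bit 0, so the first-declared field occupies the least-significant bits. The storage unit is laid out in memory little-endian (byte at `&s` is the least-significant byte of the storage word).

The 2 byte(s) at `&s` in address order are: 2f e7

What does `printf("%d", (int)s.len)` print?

[0]=0x2f [1]=0xe7 (little-endian) → word 0xe72f
chan [0+:2] = (word>>0) & 0x3 = 3
len [2+:4] = (word>>2) & 0xf = 11  ←
slot [6+:10] = (word>>6) & 0x3ff = 924
len signed 4b, MSB=1: 11 - 16 = -5

-5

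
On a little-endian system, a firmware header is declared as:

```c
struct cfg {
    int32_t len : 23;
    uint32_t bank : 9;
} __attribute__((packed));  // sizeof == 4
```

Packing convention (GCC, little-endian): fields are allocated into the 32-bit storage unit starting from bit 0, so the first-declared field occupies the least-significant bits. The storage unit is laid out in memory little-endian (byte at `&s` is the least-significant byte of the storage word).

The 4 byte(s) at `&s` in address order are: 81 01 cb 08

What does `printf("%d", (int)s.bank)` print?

17

[0]=0x81 [1]=0x01 [2]=0xcb [3]=0x08 (little-endian) → word 0x08cb0181
len:23 @ bit 0 → (0x08cb0181>>0)&0x7fffff = 0x4b0181
bank:9 @ bit 23 → (0x08cb0181>>23)&0x1ff = 0x11  ←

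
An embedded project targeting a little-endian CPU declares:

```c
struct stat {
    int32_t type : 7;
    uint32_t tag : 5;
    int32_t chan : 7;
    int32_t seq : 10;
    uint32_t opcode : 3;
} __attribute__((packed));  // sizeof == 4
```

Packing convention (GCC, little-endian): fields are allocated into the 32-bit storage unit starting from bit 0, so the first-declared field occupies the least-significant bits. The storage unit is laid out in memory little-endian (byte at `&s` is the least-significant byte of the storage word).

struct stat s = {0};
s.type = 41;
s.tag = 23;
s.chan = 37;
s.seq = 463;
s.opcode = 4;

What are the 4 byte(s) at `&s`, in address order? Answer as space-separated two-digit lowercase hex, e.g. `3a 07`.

type:7 = 41 → 0x29 << 0 → word 0x00000029
tag:5 = 23 → 0x17 << 7 → word 0x00000ba9
chan:7 = 37 → 0x25 << 12 → word 0x00025ba9
seq:10 = 463 → 0x1cf << 19 → word 0x0e7a5ba9
opcode:3 = 4 → 0x4 << 29 → word 0x8e7a5ba9
word = 0x8e7a5ba9 → little-endian bytes:
  [0]=0xa9  [1]=0x5b  [2]=0x7a  [3]=0x8e

a9 5b 7a 8e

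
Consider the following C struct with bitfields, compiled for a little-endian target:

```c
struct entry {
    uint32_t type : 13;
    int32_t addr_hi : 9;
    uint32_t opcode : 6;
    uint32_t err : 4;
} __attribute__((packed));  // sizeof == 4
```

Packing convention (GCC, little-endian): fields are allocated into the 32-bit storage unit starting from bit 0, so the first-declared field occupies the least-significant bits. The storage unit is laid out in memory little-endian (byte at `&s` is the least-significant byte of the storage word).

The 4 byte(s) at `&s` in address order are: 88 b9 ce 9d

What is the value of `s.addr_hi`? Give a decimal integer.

117

[0]=0x88 [1]=0xb9 [2]=0xce [3]=0x9d (little-endian) → word 0x9dceb988
type [0+:13] = (word>>0) & 0x1fff = 6536
addr_hi [13+:9] = (word>>13) & 0x1ff = 117  ←
opcode [22+:6] = (word>>22) & 0x3f = 55
err [28+:4] = (word>>28) & 0xf = 9
addr_hi signed 9b, MSB=0: value = 117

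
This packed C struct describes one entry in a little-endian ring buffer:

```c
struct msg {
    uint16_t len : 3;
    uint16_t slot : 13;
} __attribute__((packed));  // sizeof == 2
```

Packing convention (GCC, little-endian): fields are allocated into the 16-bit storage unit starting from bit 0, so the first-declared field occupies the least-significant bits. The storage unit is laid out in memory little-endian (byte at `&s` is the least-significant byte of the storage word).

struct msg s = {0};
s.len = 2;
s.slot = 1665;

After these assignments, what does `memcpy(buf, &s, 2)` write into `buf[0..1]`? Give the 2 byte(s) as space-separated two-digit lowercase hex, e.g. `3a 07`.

0a 34

len (3b) val=2 bits=0x2 at bit 0: 0x0002
slot (13b) val=1665 bits=0x681 at bit 3: 0x340a
word = 0x340a → little-endian bytes:
  [0]=0x0a  [1]=0x34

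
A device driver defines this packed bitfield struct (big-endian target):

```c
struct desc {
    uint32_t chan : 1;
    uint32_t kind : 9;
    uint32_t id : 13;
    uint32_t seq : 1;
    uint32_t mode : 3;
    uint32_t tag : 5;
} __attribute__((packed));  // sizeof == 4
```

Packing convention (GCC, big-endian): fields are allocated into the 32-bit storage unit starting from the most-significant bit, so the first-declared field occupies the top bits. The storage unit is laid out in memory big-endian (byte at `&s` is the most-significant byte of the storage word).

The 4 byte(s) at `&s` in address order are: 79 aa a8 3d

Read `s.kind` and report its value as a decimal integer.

486

[0]=0x79 [1]=0xaa [2]=0xa8 [3]=0x3d (big-endian) → word 0x79aaa83d
chan [31+:1] = (word>>31) & 0x1 = 0
kind [22+:9] = (word>>22) & 0x1ff = 486  ←
id [9+:13] = (word>>9) & 0x1fff = 5460
seq [8+:1] = (word>>8) & 0x1 = 0
mode [5+:3] = (word>>5) & 0x7 = 1
tag [0+:5] = (word>>0) & 0x1f = 29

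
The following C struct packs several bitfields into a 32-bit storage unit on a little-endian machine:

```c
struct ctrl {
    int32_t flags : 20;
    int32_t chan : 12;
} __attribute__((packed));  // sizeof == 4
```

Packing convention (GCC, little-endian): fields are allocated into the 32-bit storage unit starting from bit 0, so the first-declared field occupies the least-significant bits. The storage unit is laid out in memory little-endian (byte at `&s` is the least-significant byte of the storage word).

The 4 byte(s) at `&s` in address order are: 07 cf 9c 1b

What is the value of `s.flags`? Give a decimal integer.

-209145

[0]=0x07 [1]=0xcf [2]=0x9c [3]=0x1b (little-endian) → word 0x1b9ccf07
flags [0+:20] = (word>>0) & 0xfffff = 839431  ←
chan [20+:12] = (word>>20) & 0xfff = 441
flags signed 20b, MSB=1: 839431 - 1048576 = -209145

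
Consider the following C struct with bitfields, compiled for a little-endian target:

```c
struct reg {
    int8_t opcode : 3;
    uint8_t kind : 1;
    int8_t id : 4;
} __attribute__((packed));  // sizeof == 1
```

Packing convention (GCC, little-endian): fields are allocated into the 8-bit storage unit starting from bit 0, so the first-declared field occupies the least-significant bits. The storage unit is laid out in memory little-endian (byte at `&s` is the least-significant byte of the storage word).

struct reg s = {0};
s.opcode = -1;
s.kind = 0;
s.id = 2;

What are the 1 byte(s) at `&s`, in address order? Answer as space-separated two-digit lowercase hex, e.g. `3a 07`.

opcode (3b) val=-1 bits=0x7 at bit 0: 0x07
kind (1b) val=0 bits=0x0 at bit 3: 0x07
id (4b) val=2 bits=0x2 at bit 4: 0x27
word = 0x27 → little-endian bytes:
  [0]=0x27

27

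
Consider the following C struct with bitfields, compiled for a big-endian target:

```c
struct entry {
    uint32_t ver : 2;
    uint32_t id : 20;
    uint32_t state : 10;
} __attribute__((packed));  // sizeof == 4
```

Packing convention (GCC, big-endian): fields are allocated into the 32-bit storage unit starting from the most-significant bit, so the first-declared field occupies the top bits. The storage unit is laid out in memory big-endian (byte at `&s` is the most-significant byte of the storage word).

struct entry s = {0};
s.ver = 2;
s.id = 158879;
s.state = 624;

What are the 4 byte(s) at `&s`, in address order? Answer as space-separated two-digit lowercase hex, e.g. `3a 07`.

ver:2 = 2 → 0x2 << 30 → word 0x80000000
id:20 = 158879 → 0x26c9f << 10 → word 0x89b27c00
state:10 = 624 → 0x270 << 0 → word 0x89b27e70
word = 0x89b27e70 → big-endian bytes:
  [0]=0x89  [1]=0xb2  [2]=0x7e  [3]=0x70

89 b2 7e 70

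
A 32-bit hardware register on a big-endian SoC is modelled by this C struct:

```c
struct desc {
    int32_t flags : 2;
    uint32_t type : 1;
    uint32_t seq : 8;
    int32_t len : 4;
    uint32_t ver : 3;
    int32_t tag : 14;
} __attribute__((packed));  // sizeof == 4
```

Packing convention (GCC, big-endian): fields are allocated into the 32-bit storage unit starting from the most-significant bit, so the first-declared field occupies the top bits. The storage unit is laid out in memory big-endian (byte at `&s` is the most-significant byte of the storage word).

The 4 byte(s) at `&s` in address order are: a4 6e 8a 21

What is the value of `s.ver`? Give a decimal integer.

2

[0]=0xa4 [1]=0x6e [2]=0x8a [3]=0x21 (big-endian) → word 0xa46e8a21
flags [30+:2] = (word>>30) & 0x3 = 2
type [29+:1] = (word>>29) & 0x1 = 1
seq [21+:8] = (word>>21) & 0xff = 35
len [17+:4] = (word>>17) & 0xf = 7
ver [14+:3] = (word>>14) & 0x7 = 2  ←
tag [0+:14] = (word>>0) & 0x3fff = 2593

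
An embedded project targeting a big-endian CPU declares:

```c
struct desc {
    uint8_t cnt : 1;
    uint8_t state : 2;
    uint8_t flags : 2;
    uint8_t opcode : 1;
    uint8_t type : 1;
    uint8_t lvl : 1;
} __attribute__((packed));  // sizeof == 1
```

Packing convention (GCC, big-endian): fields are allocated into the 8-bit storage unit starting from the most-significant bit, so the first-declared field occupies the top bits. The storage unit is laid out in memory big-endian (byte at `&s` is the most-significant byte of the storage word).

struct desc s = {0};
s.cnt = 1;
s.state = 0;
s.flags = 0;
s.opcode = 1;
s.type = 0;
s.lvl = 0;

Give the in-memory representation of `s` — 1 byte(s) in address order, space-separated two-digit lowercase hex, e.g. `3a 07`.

84

cnt (1b) val=1 bits=0x1 at bit 7: 0x80
state (2b) val=0 bits=0x0 at bit 5: 0x80
flags (2b) val=0 bits=0x0 at bit 3: 0x80
opcode (1b) val=1 bits=0x1 at bit 2: 0x84
type (1b) val=0 bits=0x0 at bit 1: 0x84
lvl (1b) val=0 bits=0x0 at bit 0: 0x84
word = 0x84 → big-endian bytes:
  [0]=0x84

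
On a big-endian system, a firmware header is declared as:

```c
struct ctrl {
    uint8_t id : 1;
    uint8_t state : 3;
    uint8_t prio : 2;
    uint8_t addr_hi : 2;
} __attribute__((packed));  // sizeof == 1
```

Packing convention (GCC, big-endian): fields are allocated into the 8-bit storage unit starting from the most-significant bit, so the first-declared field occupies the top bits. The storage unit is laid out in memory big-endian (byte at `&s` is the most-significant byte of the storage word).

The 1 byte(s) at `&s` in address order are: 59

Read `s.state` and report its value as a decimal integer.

[0]=0x59 (big-endian) → word 0x59
id:1 @ bit 7 → (0x59>>7)&0x1 = 0x0
state:3 @ bit 4 → (0x59>>4)&0x7 = 0x5  ←
prio:2 @ bit 2 → (0x59>>2)&0x3 = 0x2
addr_hi:2 @ bit 0 → (0x59>>0)&0x3 = 0x1

5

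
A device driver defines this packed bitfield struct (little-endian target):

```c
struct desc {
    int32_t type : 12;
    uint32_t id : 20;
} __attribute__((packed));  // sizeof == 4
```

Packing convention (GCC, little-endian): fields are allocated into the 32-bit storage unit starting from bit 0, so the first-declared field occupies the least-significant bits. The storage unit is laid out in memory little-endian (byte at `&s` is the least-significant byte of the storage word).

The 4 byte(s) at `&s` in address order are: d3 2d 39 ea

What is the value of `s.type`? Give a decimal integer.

[0]=0xd3 [1]=0x2d [2]=0x39 [3]=0xea (little-endian) → word 0xea392dd3
type:12 @ bit 0 → (0xea392dd3>>0)&0xfff = 0xdd3  ←
id:20 @ bit 12 → (0xea392dd3>>12)&0xfffff = 0xea392
type signed 12b, MSB=1: 3539 - 4096 = -557

-557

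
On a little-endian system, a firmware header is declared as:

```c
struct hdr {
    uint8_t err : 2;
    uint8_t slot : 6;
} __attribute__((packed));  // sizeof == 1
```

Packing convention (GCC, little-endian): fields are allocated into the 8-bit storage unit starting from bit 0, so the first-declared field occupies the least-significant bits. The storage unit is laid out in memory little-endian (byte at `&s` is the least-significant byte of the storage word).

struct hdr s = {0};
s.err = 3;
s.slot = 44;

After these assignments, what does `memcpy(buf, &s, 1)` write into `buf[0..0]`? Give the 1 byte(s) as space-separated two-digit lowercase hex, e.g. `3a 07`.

b3

err:2 = 3 → 0x3 << 0 → word 0x03
slot:6 = 44 → 0x2c << 2 → word 0xb3
word = 0xb3 → little-endian bytes:
  [0]=0xb3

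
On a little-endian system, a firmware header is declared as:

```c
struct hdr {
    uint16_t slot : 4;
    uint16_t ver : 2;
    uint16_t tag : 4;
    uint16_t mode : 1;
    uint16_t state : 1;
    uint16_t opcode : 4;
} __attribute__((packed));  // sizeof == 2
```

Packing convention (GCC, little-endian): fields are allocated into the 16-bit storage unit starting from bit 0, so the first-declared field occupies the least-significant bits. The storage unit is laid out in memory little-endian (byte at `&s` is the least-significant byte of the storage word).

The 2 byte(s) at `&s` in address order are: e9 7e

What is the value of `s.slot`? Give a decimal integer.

9

[0]=0xe9 [1]=0x7e (little-endian) → word 0x7ee9
slot [0+:4] = (word>>0) & 0xf = 9  ←
ver [4+:2] = (word>>4) & 0x3 = 2
tag [6+:4] = (word>>6) & 0xf = 11
mode [10+:1] = (word>>10) & 0x1 = 1
state [11+:1] = (word>>11) & 0x1 = 1
opcode [12+:4] = (word>>12) & 0xf = 7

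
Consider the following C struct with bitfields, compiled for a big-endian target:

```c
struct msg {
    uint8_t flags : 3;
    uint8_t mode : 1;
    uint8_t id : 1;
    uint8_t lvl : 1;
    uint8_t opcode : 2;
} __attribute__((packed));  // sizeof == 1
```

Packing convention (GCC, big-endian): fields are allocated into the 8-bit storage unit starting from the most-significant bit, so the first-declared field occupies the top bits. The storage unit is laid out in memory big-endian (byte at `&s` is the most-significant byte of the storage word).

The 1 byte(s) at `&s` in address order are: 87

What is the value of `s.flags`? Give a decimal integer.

[0]=0x87 (big-endian) → word 0x87
flags:3 @ bit 5 → (0x87>>5)&0x7 = 0x4  ←
mode:1 @ bit 4 → (0x87>>4)&0x1 = 0x0
id:1 @ bit 3 → (0x87>>3)&0x1 = 0x0
lvl:1 @ bit 2 → (0x87>>2)&0x1 = 0x1
opcode:2 @ bit 0 → (0x87>>0)&0x3 = 0x3

4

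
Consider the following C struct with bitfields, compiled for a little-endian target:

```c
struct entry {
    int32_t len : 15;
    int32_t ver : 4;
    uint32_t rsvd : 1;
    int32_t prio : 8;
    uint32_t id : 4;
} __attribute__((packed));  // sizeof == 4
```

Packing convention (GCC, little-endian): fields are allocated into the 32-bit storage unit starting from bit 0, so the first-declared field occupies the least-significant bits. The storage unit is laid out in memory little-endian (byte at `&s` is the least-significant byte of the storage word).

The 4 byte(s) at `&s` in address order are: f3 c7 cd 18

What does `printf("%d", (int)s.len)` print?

-14349

[0]=0xf3 [1]=0xc7 [2]=0xcd [3]=0x18 (little-endian) → word 0x18cdc7f3
len [0+:15] = (word>>0) & 0x7fff = 18419  ←
ver [15+:4] = (word>>15) & 0xf = 11
rsvd [19+:1] = (word>>19) & 0x1 = 1
prio [20+:8] = (word>>20) & 0xff = 140
id [28+:4] = (word>>28) & 0xf = 1
len signed 15b, MSB=1: 18419 - 32768 = -14349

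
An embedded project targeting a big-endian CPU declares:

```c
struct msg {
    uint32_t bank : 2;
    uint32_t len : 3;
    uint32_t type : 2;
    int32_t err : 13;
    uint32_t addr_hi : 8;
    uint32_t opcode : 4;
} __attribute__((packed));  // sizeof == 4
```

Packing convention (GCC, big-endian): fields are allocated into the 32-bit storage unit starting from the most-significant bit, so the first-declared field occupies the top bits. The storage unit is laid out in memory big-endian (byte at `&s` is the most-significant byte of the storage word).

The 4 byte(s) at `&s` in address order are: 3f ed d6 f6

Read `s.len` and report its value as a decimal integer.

[0]=0x3f [1]=0xed [2]=0xd6 [3]=0xf6 (big-endian) → word 0x3fedd6f6
bank [30+:2] = (word>>30) & 0x3 = 0
len [27+:3] = (word>>27) & 0x7 = 7  ←
type [25+:2] = (word>>25) & 0x3 = 3
err [12+:13] = (word>>12) & 0x1fff = 7901
addr_hi [4+:8] = (word>>4) & 0xff = 111
opcode [0+:4] = (word>>0) & 0xf = 6

7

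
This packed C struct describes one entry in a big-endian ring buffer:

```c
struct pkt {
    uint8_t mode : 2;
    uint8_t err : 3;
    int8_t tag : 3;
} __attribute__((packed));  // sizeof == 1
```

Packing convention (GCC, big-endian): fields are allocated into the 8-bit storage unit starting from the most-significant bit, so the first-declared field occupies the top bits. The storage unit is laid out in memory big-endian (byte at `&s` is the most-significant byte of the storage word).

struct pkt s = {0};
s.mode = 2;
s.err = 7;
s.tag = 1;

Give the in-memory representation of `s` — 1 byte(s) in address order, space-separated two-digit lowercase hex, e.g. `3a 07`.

[6+:2] mode=2 & 0x3 = 0x2; word=0x80
[3+:3] err=7 & 0x7 = 0x7; word=0xb8
[0+:3] tag=1 & 0x7 = 0x1; word=0xb9
word = 0xb9 → big-endian bytes:
  [0]=0xb9

b9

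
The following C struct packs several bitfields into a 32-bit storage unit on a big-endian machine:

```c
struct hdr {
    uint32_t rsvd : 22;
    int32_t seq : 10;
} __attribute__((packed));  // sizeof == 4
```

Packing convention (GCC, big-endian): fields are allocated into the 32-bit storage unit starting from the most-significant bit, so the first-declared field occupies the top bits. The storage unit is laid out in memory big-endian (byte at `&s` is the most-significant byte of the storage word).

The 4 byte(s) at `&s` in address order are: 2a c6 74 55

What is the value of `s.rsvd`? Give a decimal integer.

700829

[0]=0x2a [1]=0xc6 [2]=0x74 [3]=0x55 (big-endian) → word 0x2ac67455
rsvd:22 @ bit 10 → (0x2ac67455>>10)&0x3fffff = 0xab19d  ←
seq:10 @ bit 0 → (0x2ac67455>>0)&0x3ff = 0x55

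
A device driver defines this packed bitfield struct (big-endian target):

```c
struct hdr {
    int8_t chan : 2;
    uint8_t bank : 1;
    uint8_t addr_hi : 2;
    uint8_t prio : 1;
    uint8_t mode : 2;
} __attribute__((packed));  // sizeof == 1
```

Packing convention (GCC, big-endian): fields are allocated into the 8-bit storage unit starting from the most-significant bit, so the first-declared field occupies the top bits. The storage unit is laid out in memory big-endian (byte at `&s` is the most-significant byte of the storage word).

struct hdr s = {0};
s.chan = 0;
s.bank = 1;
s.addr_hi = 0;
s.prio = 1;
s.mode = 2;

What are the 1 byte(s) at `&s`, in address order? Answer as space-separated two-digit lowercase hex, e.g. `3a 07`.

26

[6+:2] chan=0 & 0x3 = 0x0; word=0x00
[5+:1] bank=1 & 0x1 = 0x1; word=0x20
[3+:2] addr_hi=0 & 0x3 = 0x0; word=0x20
[2+:1] prio=1 & 0x1 = 0x1; word=0x24
[0+:2] mode=2 & 0x3 = 0x2; word=0x26
word = 0x26 → big-endian bytes:
  [0]=0x26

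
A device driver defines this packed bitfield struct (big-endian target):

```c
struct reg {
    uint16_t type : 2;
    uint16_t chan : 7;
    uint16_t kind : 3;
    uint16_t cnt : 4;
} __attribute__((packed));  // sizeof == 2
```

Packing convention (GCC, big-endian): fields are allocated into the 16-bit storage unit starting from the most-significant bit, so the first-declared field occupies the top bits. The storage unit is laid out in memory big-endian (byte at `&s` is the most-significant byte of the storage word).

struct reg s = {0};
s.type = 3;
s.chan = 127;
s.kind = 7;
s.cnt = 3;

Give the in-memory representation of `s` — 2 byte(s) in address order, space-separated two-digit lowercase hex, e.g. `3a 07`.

ff f3

type (2b) val=3 bits=0x3 at bit 14: 0xc000
chan (7b) val=127 bits=0x7f at bit 7: 0xff80
kind (3b) val=7 bits=0x7 at bit 4: 0xfff0
cnt (4b) val=3 bits=0x3 at bit 0: 0xfff3
word = 0xfff3 → big-endian bytes:
  [0]=0xff  [1]=0xf3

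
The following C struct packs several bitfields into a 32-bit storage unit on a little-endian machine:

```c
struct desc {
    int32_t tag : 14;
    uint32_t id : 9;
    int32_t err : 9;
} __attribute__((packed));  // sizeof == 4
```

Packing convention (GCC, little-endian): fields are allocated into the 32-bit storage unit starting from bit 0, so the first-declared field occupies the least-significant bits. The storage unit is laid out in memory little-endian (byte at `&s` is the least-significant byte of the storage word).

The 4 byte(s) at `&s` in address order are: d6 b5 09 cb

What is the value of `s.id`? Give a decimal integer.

[0]=0xd6 [1]=0xb5 [2]=0x09 [3]=0xcb (little-endian) → word 0xcb09b5d6
tag:14 @ bit 0 → (0xcb09b5d6>>0)&0x3fff = 0x35d6
id:9 @ bit 14 → (0xcb09b5d6>>14)&0x1ff = 0x26  ←
err:9 @ bit 23 → (0xcb09b5d6>>23)&0x1ff = 0x196

38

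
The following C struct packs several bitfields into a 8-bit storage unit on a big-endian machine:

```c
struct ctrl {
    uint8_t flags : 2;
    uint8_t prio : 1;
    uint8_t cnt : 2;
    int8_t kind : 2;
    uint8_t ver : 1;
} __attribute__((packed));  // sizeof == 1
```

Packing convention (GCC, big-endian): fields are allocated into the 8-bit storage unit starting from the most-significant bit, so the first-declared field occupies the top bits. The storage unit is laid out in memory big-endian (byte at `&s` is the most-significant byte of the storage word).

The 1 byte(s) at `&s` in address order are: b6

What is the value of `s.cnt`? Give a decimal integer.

[0]=0xb6 (big-endian) → word 0xb6
flags [6+:2] = (word>>6) & 0x3 = 2
prio [5+:1] = (word>>5) & 0x1 = 1
cnt [3+:2] = (word>>3) & 0x3 = 2  ←
kind [1+:2] = (word>>1) & 0x3 = 3
ver [0+:1] = (word>>0) & 0x1 = 0

2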